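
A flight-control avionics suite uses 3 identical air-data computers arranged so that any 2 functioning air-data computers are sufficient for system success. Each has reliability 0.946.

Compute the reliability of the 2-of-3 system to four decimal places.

R = Σ_{i=2}^{3} C(3,i) p^i (1−p)^{3−i} with p = 0.946
C(3,2)·0.946^2·0.054^1 = 0.144976
C(3,3)·0.946^3·0.054^0 = 0.846591
Sum = 0.9916

0.9916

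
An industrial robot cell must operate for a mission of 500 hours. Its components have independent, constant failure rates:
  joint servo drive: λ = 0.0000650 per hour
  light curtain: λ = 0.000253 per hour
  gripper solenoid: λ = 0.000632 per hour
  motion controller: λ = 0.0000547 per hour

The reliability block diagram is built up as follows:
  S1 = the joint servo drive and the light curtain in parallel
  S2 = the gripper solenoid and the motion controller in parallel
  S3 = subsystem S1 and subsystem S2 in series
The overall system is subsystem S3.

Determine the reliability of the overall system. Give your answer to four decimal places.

R(joint servo drive) = exp(−0.0000650 × 500) = 0.968022
R(light curtain) = exp(−0.000253 × 500) = 0.881174
R(gripper solenoid) = exp(−0.000632 × 500) = 0.729059
R(motion controller) = exp(−0.0000547 × 500) = 0.973021
Parallel (joint servo drive and light curtain): 1 − (1 − 0.968022)(1 − 0.881174) = 0.996200
Parallel (gripper solenoid and motion controller): 1 − (1 − 0.729059)(1 − 0.973021) = 0.992690
Series ([0.996200] and [0.992690]): 0.996200 × 0.992690 = 0.9889

0.9889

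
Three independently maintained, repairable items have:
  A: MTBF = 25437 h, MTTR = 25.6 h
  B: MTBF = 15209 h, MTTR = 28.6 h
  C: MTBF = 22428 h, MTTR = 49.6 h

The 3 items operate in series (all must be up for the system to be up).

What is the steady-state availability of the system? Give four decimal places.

A(A) = MTBF/(MTBF+MTTR) = 25437/(25437+25.6) = 0.998995
A(B) = MTBF/(MTBF+MTTR) = 15209/(15209+28.6) = 0.998123
A(C) = MTBF/(MTBF+MTTR) = 22428/(22428+49.6) = 0.997793
Series availability: 0.998995 × 0.998123 × 0.997793 = 0.9949

0.9949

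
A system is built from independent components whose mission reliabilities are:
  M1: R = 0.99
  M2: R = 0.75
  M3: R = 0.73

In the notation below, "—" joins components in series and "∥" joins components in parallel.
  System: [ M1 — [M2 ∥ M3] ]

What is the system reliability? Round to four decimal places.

Parallel (M2 and M3): 1 − (1 − 0.750000)(1 − 0.730000) = 0.932500
Series (M1 and [0.932500]): 0.990000 × 0.932500 = 0.9232

0.9232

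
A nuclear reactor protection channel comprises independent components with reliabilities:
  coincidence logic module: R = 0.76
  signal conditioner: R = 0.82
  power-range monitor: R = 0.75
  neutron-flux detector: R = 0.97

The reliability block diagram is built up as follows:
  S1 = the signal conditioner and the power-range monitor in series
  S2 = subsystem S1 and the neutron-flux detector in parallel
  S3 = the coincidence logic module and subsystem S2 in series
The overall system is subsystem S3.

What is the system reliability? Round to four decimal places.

Series (signal conditioner and power-range monitor): 0.820000 × 0.750000 = 0.615000
Parallel ([0.615000] and neutron-flux detector): 1 − (1 − 0.615000)(1 − 0.970000) = 0.988450
Series (coincidence logic module and [0.988450]): 0.760000 × 0.988450 = 0.7512

0.7512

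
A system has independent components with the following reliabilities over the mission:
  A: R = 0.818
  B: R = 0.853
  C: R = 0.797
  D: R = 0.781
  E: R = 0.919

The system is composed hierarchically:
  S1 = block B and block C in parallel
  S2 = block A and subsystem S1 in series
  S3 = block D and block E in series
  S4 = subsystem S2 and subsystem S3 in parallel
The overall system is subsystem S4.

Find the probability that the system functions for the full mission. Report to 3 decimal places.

Parallel (B and C): 1 − (1 − 0.85300)(1 − 0.79700) = 0.97016
Series (A and [0.97016]): 0.81800 × 0.97016 = 0.79359
Series (D and E): 0.78100 × 0.91900 = 0.71774
Parallel ([0.79359] and [0.71774]): 1 − (1 − 0.79359)(1 − 0.71774) = 0.942

0.942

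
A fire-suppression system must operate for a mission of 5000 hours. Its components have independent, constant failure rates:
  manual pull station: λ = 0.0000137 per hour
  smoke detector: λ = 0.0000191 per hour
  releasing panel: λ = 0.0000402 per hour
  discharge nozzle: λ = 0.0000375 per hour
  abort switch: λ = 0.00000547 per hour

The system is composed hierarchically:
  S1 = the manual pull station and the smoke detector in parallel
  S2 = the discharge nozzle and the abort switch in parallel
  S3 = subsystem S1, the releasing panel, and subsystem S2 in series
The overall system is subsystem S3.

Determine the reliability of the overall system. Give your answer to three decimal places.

0.809

R(manual pull station) = exp(−0.0000137 × 5000) = 0.93379
R(smoke detector) = exp(−0.0000191 × 5000) = 0.90892
R(releasing panel) = exp(−0.0000402 × 5000) = 0.81791
R(discharge nozzle) = exp(−0.0000375 × 5000) = 0.82903
R(abort switch) = exp(−0.00000547 × 5000) = 0.97302
Parallel (manual pull station and smoke detector): 1 − (1 − 0.93379)(1 − 0.90892) = 0.99397
Parallel (discharge nozzle and abort switch): 1 − (1 − 0.82903)(1 − 0.97302) = 0.99539
Series ([0.99397], releasing panel, and [0.99539]): 0.99397 × 0.81791 × 0.99539 = 0.809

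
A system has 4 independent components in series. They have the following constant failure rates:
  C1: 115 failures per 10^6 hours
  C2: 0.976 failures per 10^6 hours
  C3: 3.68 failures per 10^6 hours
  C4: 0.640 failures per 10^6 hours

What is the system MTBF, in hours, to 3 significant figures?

Series of exponential components: λ_sys = Σ λ_i
λ_sys = 0.000115 + 0.000000976 + 0.00000368 + 0.000000640 = 1.2030e-04 /h
MTBF = 1 / λ_sys = 8310 h

8310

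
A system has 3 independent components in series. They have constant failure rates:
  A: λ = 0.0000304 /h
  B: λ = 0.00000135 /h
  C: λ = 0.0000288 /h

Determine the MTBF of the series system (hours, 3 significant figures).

Series of exponential components: λ_sys = Σ λ_i
λ_sys = 0.0000304 + 0.00000135 + 0.0000288 = 6.0550e-05 /h
MTBF = 1 / λ_sys = 16500 h

16500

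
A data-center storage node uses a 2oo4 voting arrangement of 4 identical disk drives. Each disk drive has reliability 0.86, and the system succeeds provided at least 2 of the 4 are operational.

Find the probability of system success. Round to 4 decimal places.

R = Σ_{i=2}^{4} C(4,i) p^i (1−p)^{4−i} with p = 0.86
C(4,2)·0.86^2·0.14^2 = 0.086977
C(4,3)·0.86^3·0.14^1 = 0.356191
C(4,4)·0.86^4·0.14^0 = 0.547008
Sum = 0.9902

0.9902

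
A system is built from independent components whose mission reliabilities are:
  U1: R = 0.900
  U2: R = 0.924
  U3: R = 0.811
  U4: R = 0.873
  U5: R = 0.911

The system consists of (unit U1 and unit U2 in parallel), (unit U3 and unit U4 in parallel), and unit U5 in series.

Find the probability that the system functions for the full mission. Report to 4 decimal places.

0.8824

Parallel (U1 and U2): 1 − (1 − 0.900000)(1 − 0.924000) = 0.992400
Parallel (U3 and U4): 1 − (1 − 0.811000)(1 − 0.873000) = 0.975997
Series ([0.992400], [0.975997], and U5): 0.992400 × 0.975997 × 0.911000 = 0.8824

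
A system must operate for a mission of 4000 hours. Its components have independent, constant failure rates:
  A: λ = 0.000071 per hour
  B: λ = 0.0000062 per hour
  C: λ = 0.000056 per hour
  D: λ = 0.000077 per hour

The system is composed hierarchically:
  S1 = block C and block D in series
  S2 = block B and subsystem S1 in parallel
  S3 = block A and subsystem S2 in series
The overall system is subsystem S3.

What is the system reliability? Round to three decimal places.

R(A) = exp(−0.000071 × 4000) = 0.75277
R(B) = exp(−0.0000062 × 4000) = 0.97550
R(C) = exp(−0.000056 × 4000) = 0.79932
R(D) = exp(−0.000077 × 4000) = 0.73492
Series (C and D): 0.79932 × 0.73492 = 0.58744
Parallel (B and [0.58744]): 1 − (1 − 0.97550)(1 − 0.58744) = 0.98989
Series (A and [0.98989]): 0.75277 × 0.98989 = 0.745

0.745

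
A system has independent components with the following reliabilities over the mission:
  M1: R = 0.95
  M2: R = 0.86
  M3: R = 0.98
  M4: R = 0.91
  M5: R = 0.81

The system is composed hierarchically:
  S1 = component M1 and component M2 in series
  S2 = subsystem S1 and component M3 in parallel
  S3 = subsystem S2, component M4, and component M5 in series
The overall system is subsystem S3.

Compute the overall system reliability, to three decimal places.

Series (M1 and M2): 0.95000 × 0.86000 = 0.81700
Parallel ([0.81700] and M3): 1 − (1 − 0.81700)(1 − 0.98000) = 0.99634
Series ([0.99634], M4, and M5): 0.99634 × 0.91000 × 0.81000 = 0.734

0.734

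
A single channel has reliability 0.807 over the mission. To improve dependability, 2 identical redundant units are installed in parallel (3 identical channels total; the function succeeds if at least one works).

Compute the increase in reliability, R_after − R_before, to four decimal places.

0.1858

R_before = 0.807
R_after = 1 − (1 − 0.807)^3 = 0.9928
ΔR = 0.9928 − 0.807 = 0.1858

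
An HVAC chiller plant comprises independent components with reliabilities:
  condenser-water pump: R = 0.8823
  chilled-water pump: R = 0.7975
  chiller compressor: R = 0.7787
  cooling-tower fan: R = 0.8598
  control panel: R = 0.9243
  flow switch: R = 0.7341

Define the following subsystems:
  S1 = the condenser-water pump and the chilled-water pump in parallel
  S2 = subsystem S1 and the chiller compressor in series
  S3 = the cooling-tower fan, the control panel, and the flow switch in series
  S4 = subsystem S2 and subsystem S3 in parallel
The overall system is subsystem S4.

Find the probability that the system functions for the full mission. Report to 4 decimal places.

0.9001

Parallel (condenser-water pump and chilled-water pump): 1 − (1 − 0.882300)(1 − 0.797500) = 0.976166
Series ([0.976166] and chiller compressor): 0.976166 × 0.778700 = 0.760140
Series (cooling-tower fan, control panel, and flow switch): 0.859800 × 0.924300 × 0.734100 = 0.583399
Parallel ([0.760140] and [0.583399]): 1 − (1 − 0.760140)(1 − 0.583399) = 0.9001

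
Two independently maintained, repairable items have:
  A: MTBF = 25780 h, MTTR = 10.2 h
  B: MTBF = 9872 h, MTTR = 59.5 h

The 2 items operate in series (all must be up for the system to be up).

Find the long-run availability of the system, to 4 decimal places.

A(A) = MTBF/(MTBF+MTTR) = 25780/(25780+10.2) = 0.999605
A(B) = MTBF/(MTBF+MTTR) = 9872/(9872+59.5) = 0.994009
Series availability: 0.999605 × 0.994009 = 0.9936

0.9936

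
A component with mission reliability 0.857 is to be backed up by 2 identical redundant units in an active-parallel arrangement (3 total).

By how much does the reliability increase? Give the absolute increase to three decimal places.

0.140

R_before = 0.857
R_after = 1 − (1 − 0.857)^3 = 0.997
ΔR = 0.997 − 0.857 = 0.140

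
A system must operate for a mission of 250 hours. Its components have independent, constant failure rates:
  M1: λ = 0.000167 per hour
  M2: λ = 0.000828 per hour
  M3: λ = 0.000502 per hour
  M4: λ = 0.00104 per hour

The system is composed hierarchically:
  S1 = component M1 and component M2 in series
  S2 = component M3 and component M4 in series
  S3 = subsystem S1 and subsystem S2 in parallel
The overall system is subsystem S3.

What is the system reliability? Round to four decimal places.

R(M1) = exp(−0.000167 × 250) = 0.959110
R(M2) = exp(−0.000828 × 250) = 0.813020
R(M3) = exp(−0.000502 × 250) = 0.882056
R(M4) = exp(−0.00104 × 250) = 0.771052
Series (M1 and M2): 0.959110 × 0.813020 = 0.779776
Series (M3 and M4): 0.882056 × 0.771052 = 0.680111
Parallel ([0.779776] and [0.680111]): 1 − (1 − 0.779776)(1 − 0.680111) = 0.9296

0.9296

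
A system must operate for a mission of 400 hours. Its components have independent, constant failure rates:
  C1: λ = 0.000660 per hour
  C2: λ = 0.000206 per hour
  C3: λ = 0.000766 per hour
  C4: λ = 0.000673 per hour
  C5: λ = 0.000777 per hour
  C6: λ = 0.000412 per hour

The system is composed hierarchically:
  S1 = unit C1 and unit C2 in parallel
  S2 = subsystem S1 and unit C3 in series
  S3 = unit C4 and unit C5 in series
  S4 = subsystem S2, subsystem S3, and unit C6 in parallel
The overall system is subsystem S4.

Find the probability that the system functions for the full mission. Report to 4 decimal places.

R(C1) = exp(−0.000660 × 400) = 0.767974
R(C2) = exp(−0.000206 × 400) = 0.920904
R(C3) = exp(−0.000766 × 400) = 0.736092
R(C4) = exp(−0.000673 × 400) = 0.763990
R(C5) = exp(−0.000777 × 400) = 0.732860
R(C6) = exp(−0.000412 × 400) = 0.848063
Parallel (C1 and C2): 1 − (1 − 0.767974)(1 − 0.920904) = 0.981648
Series ([0.981648] and C3): 0.981648 × 0.736092 = 0.722583
Series (C4 and C5): 0.763990 × 0.732860 = 0.559898
Parallel ([0.722583], [0.559898], and C6): 1 − (1 − 0.722583)(1 − 0.559898)(1 − 0.848063) = 0.9814

0.9814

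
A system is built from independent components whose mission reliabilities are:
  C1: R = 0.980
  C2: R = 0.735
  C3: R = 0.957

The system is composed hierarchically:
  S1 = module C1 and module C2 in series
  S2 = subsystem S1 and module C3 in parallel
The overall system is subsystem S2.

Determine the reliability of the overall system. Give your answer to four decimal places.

0.9880

Series (C1 and C2): 0.980000 × 0.735000 = 0.720300
Parallel ([0.720300] and C3): 1 − (1 − 0.720300)(1 − 0.957000) = 0.9880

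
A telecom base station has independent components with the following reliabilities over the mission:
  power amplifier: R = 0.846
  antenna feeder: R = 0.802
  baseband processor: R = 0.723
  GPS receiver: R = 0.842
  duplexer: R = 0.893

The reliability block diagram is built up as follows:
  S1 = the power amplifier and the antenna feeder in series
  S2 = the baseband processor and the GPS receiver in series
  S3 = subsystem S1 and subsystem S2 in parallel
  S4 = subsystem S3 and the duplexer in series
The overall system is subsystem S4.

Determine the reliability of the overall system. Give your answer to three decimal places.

Series (power amplifier and antenna feeder): 0.84600 × 0.80200 = 0.67849
Series (baseband processor and GPS receiver): 0.72300 × 0.84200 = 0.60877
Parallel ([0.67849] and [0.60877]): 1 − (1 − 0.67849)(1 − 0.60877) = 0.87422
Series ([0.87422] and duplexer): 0.87422 × 0.89300 = 0.781

0.781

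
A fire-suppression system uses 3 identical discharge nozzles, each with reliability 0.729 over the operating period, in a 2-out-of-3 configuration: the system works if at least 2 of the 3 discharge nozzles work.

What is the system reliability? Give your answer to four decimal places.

R = Σ_{i=2}^{3} C(3,i) p^i (1−p)^{3−i} with p = 0.729
C(3,2)·0.729^2·0.271^1 = 0.432062
C(3,3)·0.729^3·0.271^0 = 0.387420
Sum = 0.8195

0.8195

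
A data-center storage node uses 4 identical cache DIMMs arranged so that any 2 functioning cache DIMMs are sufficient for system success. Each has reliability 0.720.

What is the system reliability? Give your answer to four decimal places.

R = Σ_{i=2}^{4} C(4,i) p^i (1−p)^{4−i} with p = 0.720
C(4,2)·0.720^2·0.280^2 = 0.243855
C(4,3)·0.720^3·0.280^1 = 0.418038
C(4,4)·0.720^4·0.280^0 = 0.268739
Sum = 0.9306

0.9306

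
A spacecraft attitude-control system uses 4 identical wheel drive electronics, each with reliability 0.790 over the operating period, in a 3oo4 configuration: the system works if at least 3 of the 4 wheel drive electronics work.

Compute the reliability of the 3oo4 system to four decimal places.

R = Σ_{i=3}^{4} C(4,i) p^i (1−p)^{4−i} with p = 0.790
C(4,3)·0.790^3·0.210^1 = 0.414153
C(4,4)·0.790^4·0.210^0 = 0.389501
Sum = 0.8037

0.8037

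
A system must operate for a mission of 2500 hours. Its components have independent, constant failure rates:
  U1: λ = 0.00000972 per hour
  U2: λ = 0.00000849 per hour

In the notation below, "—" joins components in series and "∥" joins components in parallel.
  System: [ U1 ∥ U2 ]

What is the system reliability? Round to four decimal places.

0.9995

R(U1) = exp(−0.00000972 × 2500) = 0.975993
R(U2) = exp(−0.00000849 × 2500) = 0.978999
Parallel (U1 and U2): 1 − (1 − 0.975993)(1 − 0.978999) = 0.9995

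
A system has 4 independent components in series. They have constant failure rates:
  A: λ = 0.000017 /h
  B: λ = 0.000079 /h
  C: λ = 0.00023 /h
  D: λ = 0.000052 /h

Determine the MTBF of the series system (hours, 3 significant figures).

Series of exponential components: λ_sys = Σ λ_i
λ_sys = 0.000017 + 0.000079 + 0.00023 + 0.000052 = 3.7800e-04 /h
MTBF = 1 / λ_sys = 2650 h

2650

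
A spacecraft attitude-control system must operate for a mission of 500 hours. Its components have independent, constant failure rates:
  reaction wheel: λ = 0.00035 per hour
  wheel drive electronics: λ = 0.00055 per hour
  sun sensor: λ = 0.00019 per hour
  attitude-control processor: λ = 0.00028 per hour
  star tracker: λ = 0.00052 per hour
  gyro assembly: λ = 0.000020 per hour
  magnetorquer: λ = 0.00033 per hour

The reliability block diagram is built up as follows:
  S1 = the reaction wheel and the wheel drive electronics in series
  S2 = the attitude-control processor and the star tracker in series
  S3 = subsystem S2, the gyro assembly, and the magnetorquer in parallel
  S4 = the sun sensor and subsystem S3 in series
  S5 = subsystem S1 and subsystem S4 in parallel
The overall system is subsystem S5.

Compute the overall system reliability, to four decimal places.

0.9670

R(reaction wheel) = exp(−0.00035 × 500) = 0.839457
R(wheel drive electronics) = exp(−0.00055 × 500) = 0.759572
R(sun sensor) = exp(−0.00019 × 500) = 0.909373
R(attitude-control processor) = exp(−0.00028 × 500) = 0.869358
R(star tracker) = exp(−0.00052 × 500) = 0.771052
R(gyro assembly) = exp(−0.000020 × 500) = 0.990050
R(magnetorquer) = exp(−0.00033 × 500) = 0.847894
Series (reaction wheel and wheel drive electronics): 0.839457 × 0.759572 = 0.637628
Series (attitude-control processor and star tracker): 0.869358 × 0.771052 = 0.670320
Parallel ([0.670320], gyro assembly, and magnetorquer): 1 − (1 − 0.670320)(1 − 0.990050)(1 − 0.847894) = 0.999501
Series (sun sensor and [0.999501]): 0.909373 × 0.999501 = 0.908919
Parallel ([0.637628] and [0.908919]): 1 − (1 − 0.637628)(1 − 0.908919) = 0.9670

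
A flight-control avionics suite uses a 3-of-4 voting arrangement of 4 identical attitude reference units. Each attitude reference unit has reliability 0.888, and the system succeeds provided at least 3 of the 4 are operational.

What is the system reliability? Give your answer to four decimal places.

R = Σ_{i=3}^{4} C(4,i) p^i (1−p)^{4−i} with p = 0.888
C(4,3)·0.888^3·0.112^1 = 0.313702
C(4,4)·0.888^4·0.112^0 = 0.621802
Sum = 0.9355

0.9355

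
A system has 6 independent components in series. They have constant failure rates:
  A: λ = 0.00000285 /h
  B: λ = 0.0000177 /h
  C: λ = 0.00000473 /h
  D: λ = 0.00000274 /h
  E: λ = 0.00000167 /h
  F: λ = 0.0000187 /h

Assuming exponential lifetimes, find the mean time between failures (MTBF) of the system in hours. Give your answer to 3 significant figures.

20700

Series of exponential components: λ_sys = Σ λ_i
λ_sys = 0.00000285 + 0.0000177 + 0.00000473 + 0.00000274 + 0.00000167 + 0.0000187 = 4.8390e-05 /h
MTBF = 1 / λ_sys = 20700 h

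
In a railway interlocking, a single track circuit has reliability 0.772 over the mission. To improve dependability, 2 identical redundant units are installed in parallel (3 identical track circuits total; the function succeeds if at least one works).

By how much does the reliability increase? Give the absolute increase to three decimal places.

R_before = 0.772
R_after = 1 − (1 − 0.772)^3 = 0.988
ΔR = 0.988 − 0.772 = 0.216

0.216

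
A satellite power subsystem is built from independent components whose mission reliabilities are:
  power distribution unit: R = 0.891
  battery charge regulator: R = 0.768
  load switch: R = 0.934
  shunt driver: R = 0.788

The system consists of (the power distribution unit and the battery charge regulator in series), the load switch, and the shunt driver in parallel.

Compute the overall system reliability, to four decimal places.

0.9956

Series (power distribution unit and battery charge regulator): 0.891000 × 0.768000 = 0.684288
Parallel ([0.684288], load switch, and shunt driver): 1 − (1 − 0.684288)(1 − 0.934000)(1 − 0.788000) = 0.9956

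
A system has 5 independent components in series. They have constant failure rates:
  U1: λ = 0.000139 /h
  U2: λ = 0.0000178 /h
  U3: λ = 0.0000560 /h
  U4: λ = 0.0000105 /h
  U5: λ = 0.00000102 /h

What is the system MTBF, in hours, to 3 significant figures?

Series of exponential components: λ_sys = Σ λ_i
λ_sys = 0.000139 + 0.0000178 + 0.0000560 + 0.0000105 + 0.00000102 = 2.2432e-04 /h
MTBF = 1 / λ_sys = 4460 h

4460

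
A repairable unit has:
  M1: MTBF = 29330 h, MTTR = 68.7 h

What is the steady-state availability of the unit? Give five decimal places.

A(M1) = MTBF/(MTBF+MTTR) = 29330/(29330+68.7) = 0.99766

0.99766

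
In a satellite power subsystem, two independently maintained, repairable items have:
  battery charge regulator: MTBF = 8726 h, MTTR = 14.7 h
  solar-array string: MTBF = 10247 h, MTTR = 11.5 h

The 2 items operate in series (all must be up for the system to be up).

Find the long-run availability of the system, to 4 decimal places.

0.9972

A(battery charge regulator) = MTBF/(MTBF+MTTR) = 8726/(8726+14.7) = 0.998318
A(solar-array string) = MTBF/(MTBF+MTTR) = 10247/(10247+11.5) = 0.998879
Series availability: 0.998318 × 0.998879 = 0.9972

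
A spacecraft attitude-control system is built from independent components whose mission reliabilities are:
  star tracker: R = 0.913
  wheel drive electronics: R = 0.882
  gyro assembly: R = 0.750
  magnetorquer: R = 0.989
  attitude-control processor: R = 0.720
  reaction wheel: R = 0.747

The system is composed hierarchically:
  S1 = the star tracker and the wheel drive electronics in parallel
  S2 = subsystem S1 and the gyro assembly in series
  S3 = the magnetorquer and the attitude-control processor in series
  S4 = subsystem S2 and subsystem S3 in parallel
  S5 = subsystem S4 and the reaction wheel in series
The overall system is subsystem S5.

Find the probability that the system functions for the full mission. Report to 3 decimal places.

Parallel (star tracker and wheel drive electronics): 1 − (1 − 0.91300)(1 − 0.88200) = 0.98973
Series ([0.98973] and gyro assembly): 0.98973 × 0.75000 = 0.74230
Series (magnetorquer and attitude-control processor): 0.98900 × 0.72000 = 0.71208
Parallel ([0.74230] and [0.71208]): 1 − (1 − 0.74230)(1 − 0.71208) = 0.92580
Series ([0.92580] and reaction wheel): 0.92580 × 0.74700 = 0.692

0.692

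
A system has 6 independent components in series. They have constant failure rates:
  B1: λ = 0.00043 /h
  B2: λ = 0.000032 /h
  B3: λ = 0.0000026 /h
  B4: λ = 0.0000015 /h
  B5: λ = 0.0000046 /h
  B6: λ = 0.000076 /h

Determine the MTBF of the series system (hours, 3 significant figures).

Series of exponential components: λ_sys = Σ λ_i
λ_sys = 0.00043 + 0.000032 + 0.0000026 + 0.0000015 + 0.0000046 + 0.000076 = 5.4670e-04 /h
MTBF = 1 / λ_sys = 1830 h

1830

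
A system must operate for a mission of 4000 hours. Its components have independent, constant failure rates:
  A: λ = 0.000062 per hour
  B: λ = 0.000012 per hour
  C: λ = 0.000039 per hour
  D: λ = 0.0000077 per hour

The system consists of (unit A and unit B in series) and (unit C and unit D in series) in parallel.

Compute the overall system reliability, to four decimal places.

R(A) = exp(−0.000062 × 4000) = 0.780360
R(B) = exp(−0.000012 × 4000) = 0.953134
R(C) = exp(−0.000039 × 4000) = 0.855559
R(D) = exp(−0.0000077 × 4000) = 0.969669
Series (A and B): 0.780360 × 0.953134 = 0.743788
Series (C and D): 0.855559 × 0.969669 = 0.829609
Parallel ([0.743788] and [0.829609]): 1 − (1 − 0.743788)(1 − 0.829609) = 0.9563

0.9563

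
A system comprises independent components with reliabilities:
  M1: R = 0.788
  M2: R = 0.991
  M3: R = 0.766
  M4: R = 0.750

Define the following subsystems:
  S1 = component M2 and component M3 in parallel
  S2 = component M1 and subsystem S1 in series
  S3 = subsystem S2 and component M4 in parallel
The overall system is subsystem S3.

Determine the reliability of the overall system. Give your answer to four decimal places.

0.9466

Parallel (M2 and M3): 1 − (1 − 0.991000)(1 − 0.766000) = 0.997894
Series (M1 and [0.997894]): 0.788000 × 0.997894 = 0.786340
Parallel ([0.786340] and M4): 1 − (1 − 0.786340)(1 − 0.750000) = 0.9466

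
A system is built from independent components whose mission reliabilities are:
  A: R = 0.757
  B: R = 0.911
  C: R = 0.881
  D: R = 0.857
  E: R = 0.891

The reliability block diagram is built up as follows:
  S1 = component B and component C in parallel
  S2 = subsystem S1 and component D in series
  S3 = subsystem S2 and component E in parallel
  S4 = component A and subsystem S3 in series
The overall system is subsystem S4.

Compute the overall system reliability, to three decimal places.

0.744

Parallel (B and C): 1 − (1 − 0.91100)(1 − 0.88100) = 0.98941
Series ([0.98941] and D): 0.98941 × 0.85700 = 0.84792
Parallel ([0.84792] and E): 1 − (1 − 0.84792)(1 − 0.89100) = 0.98342
Series (A and [0.98342]): 0.75700 × 0.98342 = 0.744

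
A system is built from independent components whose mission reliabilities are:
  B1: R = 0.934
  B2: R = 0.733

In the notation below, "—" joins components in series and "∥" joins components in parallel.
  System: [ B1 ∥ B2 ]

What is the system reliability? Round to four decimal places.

0.9824

Parallel (B1 and B2): 1 − (1 − 0.934000)(1 − 0.733000) = 0.9824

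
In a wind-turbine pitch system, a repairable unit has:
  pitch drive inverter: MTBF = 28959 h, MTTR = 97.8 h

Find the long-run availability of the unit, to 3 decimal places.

0.997

A(pitch drive inverter) = MTBF/(MTBF+MTTR) = 28959/(28959+97.8) = 0.997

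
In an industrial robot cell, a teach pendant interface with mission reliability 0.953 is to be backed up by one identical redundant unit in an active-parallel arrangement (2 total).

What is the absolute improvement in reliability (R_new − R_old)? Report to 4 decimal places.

0.0448

R_before = 0.953
R_after = 1 − (1 − 0.953)^2 = 0.9978
ΔR = 0.9978 − 0.953 = 0.0448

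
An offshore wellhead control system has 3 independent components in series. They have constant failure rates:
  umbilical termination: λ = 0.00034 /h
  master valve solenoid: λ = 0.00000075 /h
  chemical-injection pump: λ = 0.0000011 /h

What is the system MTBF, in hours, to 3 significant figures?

2930

Series of exponential components: λ_sys = Σ λ_i
λ_sys = 0.00034 + 0.00000075 + 0.0000011 = 3.4185e-04 /h
MTBF = 1 / λ_sys = 2930 h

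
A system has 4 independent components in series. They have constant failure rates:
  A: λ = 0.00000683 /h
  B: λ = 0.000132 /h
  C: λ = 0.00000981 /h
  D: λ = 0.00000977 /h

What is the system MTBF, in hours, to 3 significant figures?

6310

Series of exponential components: λ_sys = Σ λ_i
λ_sys = 0.00000683 + 0.000132 + 0.00000981 + 0.00000977 = 1.5841e-04 /h
MTBF = 1 / λ_sys = 6310 h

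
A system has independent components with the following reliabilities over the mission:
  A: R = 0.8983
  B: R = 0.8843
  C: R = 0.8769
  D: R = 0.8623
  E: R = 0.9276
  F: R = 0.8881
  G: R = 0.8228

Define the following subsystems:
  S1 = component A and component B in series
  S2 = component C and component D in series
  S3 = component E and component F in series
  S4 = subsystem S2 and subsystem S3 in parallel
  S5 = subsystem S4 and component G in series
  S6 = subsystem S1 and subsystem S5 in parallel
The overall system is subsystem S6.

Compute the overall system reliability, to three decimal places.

Series (A and B): 0.89830 × 0.88430 = 0.79437
Series (C and D): 0.87690 × 0.86230 = 0.75615
Series (E and F): 0.92760 × 0.88810 = 0.82380
Parallel ([0.75615] and [0.82380]): 1 − (1 − 0.75615)(1 − 0.82380) = 0.95703
Series ([0.95703] and G): 0.95703 × 0.82280 = 0.78744
Parallel ([0.79437] and [0.78744]): 1 − (1 − 0.79437)(1 − 0.78744) = 0.956

0.956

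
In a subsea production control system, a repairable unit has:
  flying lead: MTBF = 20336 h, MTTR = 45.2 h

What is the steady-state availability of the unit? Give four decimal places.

A(flying lead) = MTBF/(MTBF+MTTR) = 20336/(20336+45.2) = 0.9978

0.9978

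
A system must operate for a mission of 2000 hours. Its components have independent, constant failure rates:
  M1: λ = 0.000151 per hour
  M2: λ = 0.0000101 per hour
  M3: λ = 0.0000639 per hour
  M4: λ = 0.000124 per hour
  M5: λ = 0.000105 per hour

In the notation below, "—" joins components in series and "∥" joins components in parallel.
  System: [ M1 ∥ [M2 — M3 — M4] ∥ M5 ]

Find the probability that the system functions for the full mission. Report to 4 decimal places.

0.9839

R(M1) = exp(−0.000151 × 2000) = 0.739338
R(M2) = exp(−0.0000101 × 2000) = 0.980003
R(M3) = exp(−0.0000639 × 2000) = 0.880029
R(M4) = exp(−0.000124 × 2000) = 0.780360
R(M5) = exp(−0.000105 × 2000) = 0.810584
Series (M2, M3, and M4): 0.980003 × 0.880029 × 0.780360 = 0.673007
Parallel (M1, [0.673007], and M5): 1 − (1 − 0.739338)(1 − 0.673007)(1 − 0.810584) = 0.9839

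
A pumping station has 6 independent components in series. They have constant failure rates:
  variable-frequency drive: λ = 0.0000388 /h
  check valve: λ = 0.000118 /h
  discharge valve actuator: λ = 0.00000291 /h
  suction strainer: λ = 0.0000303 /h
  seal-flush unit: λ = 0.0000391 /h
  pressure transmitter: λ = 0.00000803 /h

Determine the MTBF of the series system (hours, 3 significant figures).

4220

Series of exponential components: λ_sys = Σ λ_i
λ_sys = 0.0000388 + 0.000118 + 0.00000291 + 0.0000303 + 0.0000391 + 0.00000803 = 2.3714e-04 /h
MTBF = 1 / λ_sys = 4220 h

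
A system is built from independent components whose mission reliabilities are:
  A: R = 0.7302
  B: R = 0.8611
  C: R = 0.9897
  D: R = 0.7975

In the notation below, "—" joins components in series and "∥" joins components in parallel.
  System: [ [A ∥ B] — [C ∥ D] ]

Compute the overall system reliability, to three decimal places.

0.961

Parallel (A and B): 1 − (1 − 0.73020)(1 − 0.86110) = 0.96252
Parallel (C and D): 1 − (1 − 0.98970)(1 − 0.79750) = 0.99791
Series ([0.96252] and [0.99791]): 0.96252 × 0.99791 = 0.961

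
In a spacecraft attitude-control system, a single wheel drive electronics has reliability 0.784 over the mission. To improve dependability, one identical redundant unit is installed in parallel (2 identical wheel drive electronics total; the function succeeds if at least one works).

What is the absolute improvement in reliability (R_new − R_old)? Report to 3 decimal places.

0.169

R_before = 0.784
R_after = 1 − (1 − 0.784)^2 = 0.953
ΔR = 0.953 − 0.784 = 0.169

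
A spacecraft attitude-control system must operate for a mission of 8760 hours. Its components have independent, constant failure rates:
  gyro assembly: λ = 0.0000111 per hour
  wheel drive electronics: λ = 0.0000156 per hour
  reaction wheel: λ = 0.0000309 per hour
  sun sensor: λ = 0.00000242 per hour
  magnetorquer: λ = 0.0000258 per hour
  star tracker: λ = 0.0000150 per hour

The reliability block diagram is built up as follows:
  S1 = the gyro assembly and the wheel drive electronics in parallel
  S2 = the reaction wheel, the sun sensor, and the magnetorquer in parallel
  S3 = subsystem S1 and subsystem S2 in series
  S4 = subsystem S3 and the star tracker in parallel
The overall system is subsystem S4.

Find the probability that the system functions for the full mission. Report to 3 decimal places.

R(gyro assembly) = exp(−0.0000111 × 8760) = 0.90734
R(wheel drive electronics) = exp(−0.0000156 × 8760) = 0.87227
R(reaction wheel) = exp(−0.0000309 × 8760) = 0.76286
R(sun sensor) = exp(−0.00000242 × 8760) = 0.97902
R(magnetorquer) = exp(−0.0000258 × 8760) = 0.79771
R(star tracker) = exp(−0.0000150 × 8760) = 0.87687
Parallel (gyro assembly and wheel drive electronics): 1 − (1 − 0.90734)(1 − 0.87227) = 0.98816
Parallel (reaction wheel, sun sensor, and magnetorquer): 1 − (1 − 0.76286)(1 − 0.97902)(1 − 0.79771) = 0.99899
Series ([0.98816] and [0.99899]): 0.98816 × 0.99899 = 0.98716
Parallel ([0.98716] and star tracker): 1 − (1 − 0.98716)(1 − 0.87687) = 0.998

0.998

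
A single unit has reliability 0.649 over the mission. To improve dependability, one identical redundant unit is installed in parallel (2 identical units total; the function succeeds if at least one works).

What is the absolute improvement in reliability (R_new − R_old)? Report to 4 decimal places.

0.2278

R_before = 0.649
R_after = 1 − (1 − 0.649)^2 = 0.8768
ΔR = 0.8768 − 0.649 = 0.2278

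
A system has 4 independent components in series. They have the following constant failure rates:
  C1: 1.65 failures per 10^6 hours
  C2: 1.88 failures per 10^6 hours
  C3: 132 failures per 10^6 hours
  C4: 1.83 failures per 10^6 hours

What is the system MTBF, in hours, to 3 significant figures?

7280

Series of exponential components: λ_sys = Σ λ_i
λ_sys = 0.00000165 + 0.00000188 + 0.000132 + 0.00000183 = 1.3736e-04 /h
MTBF = 1 / λ_sys = 7280 h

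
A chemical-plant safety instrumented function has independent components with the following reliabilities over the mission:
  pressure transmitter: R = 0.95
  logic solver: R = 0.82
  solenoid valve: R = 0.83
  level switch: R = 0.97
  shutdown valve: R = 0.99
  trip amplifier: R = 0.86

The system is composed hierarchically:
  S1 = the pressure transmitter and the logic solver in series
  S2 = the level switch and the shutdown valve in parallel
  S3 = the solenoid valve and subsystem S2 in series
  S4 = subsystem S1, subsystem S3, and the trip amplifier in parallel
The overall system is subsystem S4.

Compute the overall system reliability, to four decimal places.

0.9947

Series (pressure transmitter and logic solver): 0.950000 × 0.820000 = 0.779000
Parallel (level switch and shutdown valve): 1 − (1 − 0.970000)(1 − 0.990000) = 0.999700
Series (solenoid valve and [0.999700]): 0.830000 × 0.999700 = 0.829751
Parallel ([0.779000], [0.829751], and trip amplifier): 1 − (1 − 0.779000)(1 − 0.829751)(1 − 0.860000) = 0.9947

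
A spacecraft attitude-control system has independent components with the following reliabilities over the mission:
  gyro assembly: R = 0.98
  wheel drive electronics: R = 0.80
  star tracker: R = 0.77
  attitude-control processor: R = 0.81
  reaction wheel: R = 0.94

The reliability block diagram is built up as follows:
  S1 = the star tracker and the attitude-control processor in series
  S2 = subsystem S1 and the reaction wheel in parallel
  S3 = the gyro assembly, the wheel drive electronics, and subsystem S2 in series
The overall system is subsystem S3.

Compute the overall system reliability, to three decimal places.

Series (star tracker and attitude-control processor): 0.77000 × 0.81000 = 0.62370
Parallel ([0.62370] and reaction wheel): 1 − (1 − 0.62370)(1 − 0.94000) = 0.97742
Series (gyro assembly, wheel drive electronics, and [0.97742]): 0.98000 × 0.80000 × 0.97742 = 0.766

0.766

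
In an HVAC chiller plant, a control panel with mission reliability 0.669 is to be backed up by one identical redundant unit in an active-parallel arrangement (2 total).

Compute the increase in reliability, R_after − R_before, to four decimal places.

0.2214

R_before = 0.669
R_after = 1 − (1 − 0.669)^2 = 0.8904
ΔR = 0.8904 − 0.669 = 0.2214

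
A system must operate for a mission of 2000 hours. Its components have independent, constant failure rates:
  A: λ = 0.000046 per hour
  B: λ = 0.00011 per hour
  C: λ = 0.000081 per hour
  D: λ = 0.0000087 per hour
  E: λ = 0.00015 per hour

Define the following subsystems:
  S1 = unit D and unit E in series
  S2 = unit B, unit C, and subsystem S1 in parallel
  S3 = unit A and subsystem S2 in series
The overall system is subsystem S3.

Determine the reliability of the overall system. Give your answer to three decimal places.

0.905

R(A) = exp(−0.000046 × 2000) = 0.91211
R(B) = exp(−0.00011 × 2000) = 0.80252
R(C) = exp(−0.000081 × 2000) = 0.85044
R(D) = exp(−0.0000087 × 2000) = 0.98275
R(E) = exp(−0.00015 × 2000) = 0.74082
Series (D and E): 0.98275 × 0.74082 = 0.72804
Parallel (B, C, and [0.72804]): 1 − (1 − 0.80252)(1 − 0.85044)(1 − 0.72804) = 0.99197
Series (A and [0.99197]): 0.91211 × 0.99197 = 0.905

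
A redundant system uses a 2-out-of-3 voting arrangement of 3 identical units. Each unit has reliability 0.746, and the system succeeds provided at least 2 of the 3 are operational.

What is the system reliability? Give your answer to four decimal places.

R = Σ_{i=2}^{3} C(3,i) p^i (1−p)^{3−i} with p = 0.746
C(3,2)·0.746^2·0.254^1 = 0.424065
C(3,3)·0.746^3·0.254^0 = 0.415161
Sum = 0.8392

0.8392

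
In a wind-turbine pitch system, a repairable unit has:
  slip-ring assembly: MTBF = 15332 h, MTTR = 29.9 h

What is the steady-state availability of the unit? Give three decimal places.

A(slip-ring assembly) = MTBF/(MTBF+MTTR) = 15332/(15332+29.9) = 0.998

0.998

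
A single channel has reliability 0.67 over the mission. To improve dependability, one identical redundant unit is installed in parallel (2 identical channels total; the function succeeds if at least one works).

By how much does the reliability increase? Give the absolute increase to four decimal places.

R_before = 0.67
R_after = 1 − (1 − 0.67)^2 = 0.8911
ΔR = 0.8911 − 0.67 = 0.2211

0.2211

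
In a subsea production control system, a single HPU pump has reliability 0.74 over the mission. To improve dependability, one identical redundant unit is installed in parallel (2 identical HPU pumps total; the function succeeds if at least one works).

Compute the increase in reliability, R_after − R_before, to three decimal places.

R_before = 0.74
R_after = 1 − (1 − 0.74)^2 = 0.932
ΔR = 0.932 − 0.74 = 0.192

0.192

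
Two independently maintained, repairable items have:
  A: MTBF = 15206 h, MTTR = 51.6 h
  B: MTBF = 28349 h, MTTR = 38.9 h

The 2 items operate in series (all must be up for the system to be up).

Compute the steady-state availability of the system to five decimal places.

A(A) = MTBF/(MTBF+MTTR) = 15206/(15206+51.6) = 0.996618
A(B) = MTBF/(MTBF+MTTR) = 28349/(28349+38.9) = 0.998630
Series availability: 0.996618 × 0.998630 = 0.99525

0.99525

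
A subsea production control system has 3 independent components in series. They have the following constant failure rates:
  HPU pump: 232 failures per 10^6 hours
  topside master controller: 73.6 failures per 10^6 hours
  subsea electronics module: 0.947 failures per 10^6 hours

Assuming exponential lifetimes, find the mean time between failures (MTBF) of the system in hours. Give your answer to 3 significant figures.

Series of exponential components: λ_sys = Σ λ_i
λ_sys = 0.000232 + 0.0000736 + 0.000000947 = 3.0655e-04 /h
MTBF = 1 / λ_sys = 3260 h

3260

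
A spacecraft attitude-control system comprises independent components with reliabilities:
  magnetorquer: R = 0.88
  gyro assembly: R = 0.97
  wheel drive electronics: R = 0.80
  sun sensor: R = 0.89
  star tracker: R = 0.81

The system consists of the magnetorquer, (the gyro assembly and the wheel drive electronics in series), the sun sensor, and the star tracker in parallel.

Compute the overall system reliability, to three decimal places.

0.999

Series (gyro assembly and wheel drive electronics): 0.97000 × 0.80000 = 0.77600
Parallel (magnetorquer, [0.77600], sun sensor, and star tracker): 1 − (1 − 0.88000)(1 − 0.77600)(1 − 0.89000)(1 − 0.81000) = 0.999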